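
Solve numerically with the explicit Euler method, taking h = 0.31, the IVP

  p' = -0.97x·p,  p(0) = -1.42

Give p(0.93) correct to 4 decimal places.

Euler: p_{n+1} = p_n + h·f(x_n, p_n).
x=0.000000, p=-1.420000: f=0.000000 → p ← -1.420000 + 0.31·0.000000 = -1.420000
x=0.310000, p=-1.420000: f=0.426994 → p ← -1.420000 + 0.31·0.426994 = -1.287632
x=0.620000, p=-1.287632: f=0.774382 → p ← -1.287632 + 0.31·0.774382 = -1.047574
p(0.93) ≈ -1.0476

-1.0476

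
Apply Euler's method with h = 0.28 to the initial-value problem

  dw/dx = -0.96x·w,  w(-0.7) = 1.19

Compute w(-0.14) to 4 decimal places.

1.5735

Euler: w_{n+1} = w_n + h·f(x_n, w_n).
x=-0.700000, w=1.190000: f=0.799680 → w ← 1.190000 + 0.28·0.799680 = 1.413910
x=-0.420000, w=1.413910: f=0.570089 → w ← 1.413910 + 0.28·0.570089 = 1.573535
w(-0.14) ≈ 1.5735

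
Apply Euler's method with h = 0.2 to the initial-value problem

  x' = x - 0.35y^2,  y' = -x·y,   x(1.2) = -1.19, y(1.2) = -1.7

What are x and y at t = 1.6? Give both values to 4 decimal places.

Euler on (x,y): x_{n+1} = x_n + h·x', y_{n+1} = y_n + h·y'.
1.200000: (-1.190000, -1.700000); f=(-2.201500, -2.023000) → (-1.630300, -2.104600)
1.400000: (-1.630300, -2.104600); f=(-3.180569, -3.431129) → (-2.266414, -2.790826)
(x(1.6), y(1.6)) ≈ (-2.2664, -2.7908)

-2.2664, -2.7908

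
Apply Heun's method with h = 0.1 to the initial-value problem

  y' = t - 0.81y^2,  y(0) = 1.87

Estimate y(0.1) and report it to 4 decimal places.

1.6314

Heun: k1 = f(t_n, y_n); k2 = f(t_n + h, y_n + h·k1); y_{n+1} = y_n + (h/2)·(k1 + k2).
t=0.000000, y=1.870000:
  k1 = f(0.000000, 1.870000) = -2.832489
  k2 = f(0.100000, 1.586751) = -1.939401
  y ← 1.870000 + (0.1/2)·(-2.832489 + (-1.939401)) = 1.631405
y(0.1) ≈ 1.6314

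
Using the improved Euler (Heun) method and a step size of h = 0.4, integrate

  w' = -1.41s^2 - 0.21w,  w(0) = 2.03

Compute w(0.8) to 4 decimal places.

Heun: k1 = f(s_n, w_n); k2 = f(s_n + h, w_n + h·k1); w_{n+1} = w_n + (h/2)·(k1 + k2).
s=0.000000, w=2.030000:
  k1 = f(0.000000, 2.030000) = -0.426300
  k2 = f(0.400000, 1.859480) = -0.616091
  w ← 2.030000 + (0.4/2)·(-0.426300 + (-0.616091)) = 1.821522
s=0.400000, w=1.821522:
  k1 = f(0.400000, 1.821522) = -0.608120
  k2 = f(0.800000, 1.578274) = -1.233838
  w ← 1.821522 + (0.4/2)·(-0.608120 + (-1.233838)) = 1.453130
w(0.8) ≈ 1.4531

1.4531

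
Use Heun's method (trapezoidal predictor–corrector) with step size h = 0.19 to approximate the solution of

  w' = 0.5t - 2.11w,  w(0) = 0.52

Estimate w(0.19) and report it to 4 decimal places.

Heun: k1 = f(t_n, w_n); k2 = f(t_n + h, w_n + h·k1); w_{n+1} = w_n + (h/2)·(k1 + k2).
t=0.000000, w=0.520000:
  k1 = f(0.000000, 0.520000) = -1.097200
  k2 = f(0.190000, 0.311532) = -0.562333
  w ← 0.520000 + (0.19/2)·(-1.097200 + (-0.562333)) = 0.362344
w(0.19) ≈ 0.3623

0.3623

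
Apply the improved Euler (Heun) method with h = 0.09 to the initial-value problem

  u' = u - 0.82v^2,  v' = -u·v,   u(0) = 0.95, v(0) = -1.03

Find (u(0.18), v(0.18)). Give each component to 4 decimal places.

Heun on (u,v): k1 = f(t_n, state_n); k2 = f(t_n + h, state_n + h·k1); state_{n+1} = state_n + (h/2)·(k1 + k2).
0.000000: (0.950000, -1.030000)
  k1 = (0.080062, 0.978500)
  predictor → (0.957206, -0.941935)
  k2 = (0.229668, 0.901625)
  → (0.963938, -0.945394)
0.090000: (0.963938, -0.945394)
  k1 = (0.231046, 0.911301)
  predictor → (0.984732, -0.863377)
  k2 = (0.373487, 0.850195)
  → (0.991142, -0.866127)
(u(0.18), v(0.18)) ≈ (0.9911, -0.8661)

0.9911, -0.8661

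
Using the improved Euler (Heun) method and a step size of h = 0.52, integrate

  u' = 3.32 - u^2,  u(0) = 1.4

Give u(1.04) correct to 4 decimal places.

1.5114

Heun: k1 = f(x_n, u_n); k2 = f(x_n + h, u_n + h·k1); u_{n+1} = u_n + (h/2)·(k1 + k2).
x=0.000000, u=1.400000:
  k1 = f(0.000000, 1.400000) = 1.360000
  k2 = f(0.520000, 2.107200) = -1.120292
  u ← 1.400000 + (0.52/2)·(1.360000 + (-1.120292)) = 1.462324
x=0.520000, u=1.462324:
  k1 = f(0.520000, 1.462324) = 1.181608
  k2 = f(1.040000, 2.076760) = -0.992934
  u ← 1.462324 + (0.52/2)·(1.181608 + (-0.992934)) = 1.511380
u(1.04) ≈ 1.5114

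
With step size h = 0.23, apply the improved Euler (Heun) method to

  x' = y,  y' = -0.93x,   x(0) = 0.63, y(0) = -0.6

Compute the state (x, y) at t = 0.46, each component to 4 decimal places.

Heun on (x,y): k1 = f(t_n, state_n); k2 = f(t_n + h, state_n + h·k1); state_{n+1} = state_n + (h/2)·(k1 + k2).
0.000000: (0.630000, -0.600000)
  k1 = (-0.600000, -0.585900)
  predictor → (0.492000, -0.734757)
  k2 = (-0.734757, -0.457560)
  → (0.476503, -0.719998)
0.230000: (0.476503, -0.719998)
  k1 = (-0.719998, -0.443148)
  predictor → (0.310903, -0.821922)
  k2 = (-0.821922, -0.289140)
  → (0.299182, -0.804211)
(x(0.46), y(0.46)) ≈ (0.2992, -0.8042)

0.2992, -0.8042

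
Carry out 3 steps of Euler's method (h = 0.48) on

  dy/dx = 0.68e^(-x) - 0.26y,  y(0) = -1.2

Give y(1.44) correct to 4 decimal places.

Euler: y_{n+1} = y_n + h·f(x_n, y_n).
x=0.000000, y=-1.200000: f=0.992000 → y ← -1.200000 + 0.48·0.992000 = -0.723840
x=0.480000, y=-0.723840: f=0.608971 → y ← -0.723840 + 0.48·0.608971 = -0.431534
x=0.960000, y=-0.431534: f=0.372566 → y ← -0.431534 + 0.48·0.372566 = -0.252702
y(1.44) ≈ -0.2527

-0.2527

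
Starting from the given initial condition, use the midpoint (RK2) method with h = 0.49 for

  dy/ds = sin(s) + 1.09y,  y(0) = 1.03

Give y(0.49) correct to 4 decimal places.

1.8459

Midpoint: k1 = f(s_n, y_n); k2 = f(s_n + h/2, y_n + (h/2)·k1); y_{n+1} = y_n + h·k2.
s=0.000000, y=1.030000:
  k1 = f(0.000000, 1.030000) = 1.122700
  k2 = f(0.245000, 1.305062) = 1.665073
  y ← 1.030000 + 0.49·1.665073 = 1.845886
y(0.49) ≈ 1.8459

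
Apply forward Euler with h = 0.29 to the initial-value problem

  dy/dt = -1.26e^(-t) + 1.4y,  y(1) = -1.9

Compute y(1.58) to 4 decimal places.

Euler: y_{n+1} = y_n + h·f(t_n, y_n).
t=1.000000, y=-1.900000: f=-3.123528 → y ← -1.900000 + 0.29·(-3.123528) = -2.805823
t=1.290000, y=-2.805823: f=-4.274994 → y ← -2.805823 + 0.29·(-4.274994) = -4.045571
y(1.58) ≈ -4.0456

-4.0456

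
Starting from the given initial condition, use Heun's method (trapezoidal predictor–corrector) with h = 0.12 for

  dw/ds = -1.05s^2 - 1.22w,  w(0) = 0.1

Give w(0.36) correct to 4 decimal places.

0.0488

Heun: k1 = f(s_n, w_n); k2 = f(s_n + h, w_n + h·k1); w_{n+1} = w_n + (h/2)·(k1 + k2).
s=0.000000, w=0.100000:
  k1 = f(0.000000, 0.100000) = -0.122000
  k2 = f(0.120000, 0.085360) = -0.119259
  w ← 0.100000 + (0.12/2)·(-0.122000 + (-0.119259)) = 0.085524
s=0.120000, w=0.085524:
  k1 = f(0.120000, 0.085524) = -0.119460
  k2 = f(0.240000, 0.071189) = -0.147331
  w ← 0.085524 + (0.12/2)·(-0.119460 + (-0.147331)) = 0.069517
s=0.240000, w=0.069517:
  k1 = f(0.240000, 0.069517) = -0.145291
  k2 = f(0.360000, 0.052082) = -0.199620
  w ← 0.069517 + (0.12/2)·(-0.145291 + (-0.199620)) = 0.048822
w(0.36) ≈ 0.0488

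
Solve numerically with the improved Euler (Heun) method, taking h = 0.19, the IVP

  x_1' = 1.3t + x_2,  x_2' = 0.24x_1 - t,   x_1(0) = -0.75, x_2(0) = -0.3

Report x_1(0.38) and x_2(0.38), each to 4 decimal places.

-0.7904, -0.4440

Heun on (x_1,x_2): k1 = f(t_n, state_n); k2 = f(t_n + h, state_n + h·k1); state_{n+1} = state_n + (h/2)·(k1 + k2).
0.000000: (-0.750000, -0.300000)
  k1 = (-0.300000, -0.180000)
  predictor → (-0.807000, -0.334200)
  k2 = (-0.087200, -0.383680)
  → (-0.786784, -0.353550)
0.190000: (-0.786784, -0.353550)
  k1 = (-0.106550, -0.378828)
  predictor → (-0.807028, -0.425527)
  k2 = (0.068473, -0.573687)
  → (-0.790401, -0.444039)
(x_1(0.38), x_2(0.38)) ≈ (-0.7904, -0.4440)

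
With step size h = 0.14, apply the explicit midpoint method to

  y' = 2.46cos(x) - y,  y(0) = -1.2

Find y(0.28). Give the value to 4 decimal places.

-0.3170

Midpoint: k1 = f(x_n, y_n); k2 = f(x_n + h/2, y_n + (h/2)·k1); y_{n+1} = y_n + h·k2.
x=0.000000, y=-1.200000:
  k1 = f(0.000000, -1.200000) = 3.660000
  k2 = f(0.070000, -0.943800) = 3.397775
  y ← -1.200000 + 0.14·3.397775 = -0.724311
x=0.140000, y=-0.724311:
  k1 = f(0.140000, -0.724311) = 3.160243
  k2 = f(0.210000, -0.503094) = 2.909050
  y ← -0.724311 + 0.14·2.909050 = -0.317044
y(0.28) ≈ -0.3170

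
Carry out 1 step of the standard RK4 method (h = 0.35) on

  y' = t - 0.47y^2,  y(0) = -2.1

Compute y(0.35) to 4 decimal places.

-3.1214

RK4: k1 = f(t_n, y_n); k2 = f(t_n + h/2, y_n + (h/2)·k1); k3 = f(t_n + h/2, y_n + (h/2)·k2); k4 = f(t_n + h, y_n + h·k3); y_{n+1} = y_n + (h/6)·(k1 + 2k2 + 2k3 + k4).
t=0.000000, y=-2.100000:
  k1 = f(0.000000, -2.100000) = -2.072700
  k2 = f(0.175000, -2.462722) = -2.675551
  k3 = f(0.175000, -2.568221) = -2.925008
  k4 = f(0.350000, -3.123753) = -4.236181
  y ← -2.100000 + (0.35/6)·(k1 + 2k2 + 2k3 + k4) = -3.121417
y(0.35) ≈ -3.1214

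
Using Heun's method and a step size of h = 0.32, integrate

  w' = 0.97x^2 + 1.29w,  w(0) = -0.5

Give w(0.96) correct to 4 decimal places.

Heun: k1 = f(x_n, w_n); k2 = f(x_n + h, w_n + h·k1); w_{n+1} = w_n + (h/2)·(k1 + k2).
x=0.000000, w=-0.500000:
  k1 = f(0.000000, -0.500000) = -0.645000
  k2 = f(0.320000, -0.706400) = -0.811928
  w ← -0.500000 + (0.32/2)·(-0.645000 + (-0.811928)) = -0.733108
x=0.320000, w=-0.733108:
  k1 = f(0.320000, -0.733108) = -0.846382
  k2 = f(0.640000, -1.003951) = -0.897784
  w ← -0.733108 + (0.32/2)·(-0.846382 + (-0.897784)) = -1.012175
x=0.640000, w=-1.012175:
  k1 = f(0.640000, -1.012175) = -0.908394
  k2 = f(0.960000, -1.302861) = -0.786739
  w ← -1.012175 + (0.32/2)·(-0.908394 + (-0.786739)) = -1.283396
w(0.96) ≈ -1.2834

-1.2834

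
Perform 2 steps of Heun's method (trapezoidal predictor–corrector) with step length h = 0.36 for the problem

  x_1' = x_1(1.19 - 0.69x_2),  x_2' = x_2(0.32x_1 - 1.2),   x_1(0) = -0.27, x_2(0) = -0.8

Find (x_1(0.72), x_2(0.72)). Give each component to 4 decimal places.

Heun on (x_1,x_2): k1 = f(s_n, state_n); k2 = f(s_n + h, state_n + h·k1); state_{n+1} = state_n + (h/2)·(k1 + k2).
0.000000: (-0.270000, -0.800000)
  k1 = (-0.470340, 1.029120)
  predictor → (-0.439322, -0.429517)
  k2 = (-0.652994, 0.575803)
  → (-0.472200, -0.511114)
0.360000: (-0.472200, -0.511114)
  k1 = (-0.728448, 0.690568)
  predictor → (-0.734442, -0.262509)
  k2 = (-1.007016, 0.376707)
  → (-0.784584, -0.319004)
(x_1(0.72), x_2(0.72)) ≈ (-0.7846, -0.3190)

-0.7846, -0.3190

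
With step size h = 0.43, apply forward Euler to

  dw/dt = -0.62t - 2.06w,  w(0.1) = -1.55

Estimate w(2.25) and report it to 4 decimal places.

-0.5311

Euler: w_{n+1} = w_n + h·f(t_n, w_n).
t=0.100000, w=-1.550000: f=3.131000 → w ← -1.550000 + 0.43·3.131000 = -0.203670
t=0.530000, w=-0.203670: f=0.090960 → w ← -0.203670 + 0.43·0.090960 = -0.164557
t=0.960000, w=-0.164557: f=-0.256212 → w ← -0.164557 + 0.43·(-0.256212) = -0.274728
t=1.390000, w=-0.274728: f=-0.295859 → w ← -0.274728 + 0.43·(-0.295859) = -0.401948
t=1.820000, w=-0.401948: f=-0.300387 → w ← -0.401948 + 0.43·(-0.300387) = -0.531114
w(2.25) ≈ -0.5311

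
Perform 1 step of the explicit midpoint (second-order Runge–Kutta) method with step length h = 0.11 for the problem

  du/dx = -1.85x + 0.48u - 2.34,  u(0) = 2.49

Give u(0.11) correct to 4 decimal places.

2.3496

Midpoint: k1 = f(x_n, u_n); k2 = f(x_n + h/2, u_n + (h/2)·k1); u_{n+1} = u_n + h·k2.
x=0.000000, u=2.490000:
  k1 = f(0.000000, 2.490000) = -1.144800
  k2 = f(0.055000, 2.427036) = -1.276773
  u ← 2.490000 + 0.11·(-1.276773) = 2.349555
u(0.11) ≈ 2.3496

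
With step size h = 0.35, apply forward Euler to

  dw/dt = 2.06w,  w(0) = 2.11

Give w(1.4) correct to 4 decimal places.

Euler: w_{n+1} = w_n + h·f(t_n, w_n).
t=0.000000, w=2.110000: f=4.346600 → w ← 2.110000 + 0.35·4.346600 = 3.631310
t=0.350000, w=3.631310: f=7.480499 → w ← 3.631310 + 0.35·7.480499 = 6.249485
t=0.700000, w=6.249485: f=12.873938 → w ← 6.249485 + 0.35·12.873938 = 10.755363
t=1.050000, w=10.755363: f=22.156047 → w ← 10.755363 + 0.35·22.156047 = 18.509979
w(1.4) ≈ 18.5100

18.5100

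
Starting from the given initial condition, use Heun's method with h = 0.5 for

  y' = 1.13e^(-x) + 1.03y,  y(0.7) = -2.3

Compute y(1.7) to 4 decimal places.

-5.5728

Heun: k1 = f(x_n, y_n); k2 = f(x_n + h, y_n + h·k1); y_{n+1} = y_n + (h/2)·(k1 + k2).
x=0.700000, y=-2.300000:
  k1 = f(0.700000, -2.300000) = -1.807859
  k2 = f(1.200000, -3.203929) = -2.959698
  y ← -2.300000 + (0.5/2)·(-1.807859 + (-2.959698)) = -3.491889
x=1.200000, y=-3.491889:
  k1 = f(1.200000, -3.491889) = -3.256296
  k2 = f(1.700000, -5.120037) = -5.067206
  y ← -3.491889 + (0.5/2)·(-3.256296 + (-5.067206)) = -5.572765
y(1.7) ≈ -5.5728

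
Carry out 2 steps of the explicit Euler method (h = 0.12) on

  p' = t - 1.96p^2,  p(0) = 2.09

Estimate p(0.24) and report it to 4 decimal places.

0.8114

Euler: p_{n+1} = p_n + h·f(t_n, p_n).
t=0.000000, p=2.090000: f=-8.561476 → p ← 2.090000 + 0.12·(-8.561476) = 1.062623
t=0.120000, p=1.062623: f=-2.093168 → p ← 1.062623 + 0.12·(-2.093168) = 0.811443
p(0.24) ≈ 0.8114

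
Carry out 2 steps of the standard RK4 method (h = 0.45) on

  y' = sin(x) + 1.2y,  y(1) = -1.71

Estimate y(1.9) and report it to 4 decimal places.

RK4: k1 = f(x_n, y_n); k2 = f(x_n + h/2, y_n + (h/2)·k1); k3 = f(x_n + h/2, y_n + (h/2)·k2); k4 = f(x_n + h, y_n + h·k3); y_{n+1} = y_n + (h/6)·(k1 + 2k2 + 2k3 + k4).
x=1.000000, y=-1.710000:
  k1 = f(1.000000, -1.710000) = -1.210529
  k2 = f(1.225000, -1.982369) = -1.438037
  k3 = f(1.225000, -2.033558) = -1.499464
  k4 = f(1.450000, -2.384759) = -1.868998
  y ← -1.710000 + (0.45/6)·(k1 + 2k2 + 2k3 + k4) = -2.381590
x=1.450000, y=-2.381590:
  k1 = f(1.450000, -2.381590) = -1.865195
  k2 = f(1.675000, -2.801258) = -2.366934
  k3 = f(1.675000, -2.914150) = -2.502404
  k4 = f(1.900000, -3.507672) = -3.262906
  y ← -2.381590 + (0.45/6)·(k1 + 2k2 + 2k3 + k4) = -3.496598
y(1.9) ≈ -3.4966

-3.4966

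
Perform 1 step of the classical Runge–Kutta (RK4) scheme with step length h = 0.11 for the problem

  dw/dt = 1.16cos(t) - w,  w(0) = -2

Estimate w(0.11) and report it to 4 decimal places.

-1.6711

RK4: k1 = f(t_n, w_n); k2 = f(t_n + h/2, w_n + (h/2)·k1); k3 = f(t_n + h/2, w_n + (h/2)·k2); k4 = f(t_n + h, w_n + h·k3); w_{n+1} = w_n + (h/6)·(k1 + 2k2 + 2k3 + k4).
t=0.000000, w=-2.000000:
  k1 = f(0.000000, -2.000000) = 3.160000
  k2 = f(0.055000, -1.826200) = 2.984446
  k3 = f(0.055000, -1.835855) = 2.994101
  k4 = f(0.110000, -1.670649) = 2.823638
  w ← -2.000000 + (0.11/6)·(k1 + 2k2 + 2k3 + k4) = -1.671087
w(0.11) ≈ -1.6711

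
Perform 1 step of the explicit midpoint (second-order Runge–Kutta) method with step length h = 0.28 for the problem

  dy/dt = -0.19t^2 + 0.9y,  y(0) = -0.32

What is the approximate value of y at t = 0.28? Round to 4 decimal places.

Midpoint: k1 = f(t_n, y_n); k2 = f(t_n + h/2, y_n + (h/2)·k1); y_{n+1} = y_n + h·k2.
t=0.000000, y=-0.320000:
  k1 = f(0.000000, -0.320000) = -0.288000
  k2 = f(0.140000, -0.360320) = -0.328012
  y ← -0.320000 + 0.28·(-0.328012) = -0.411843
y(0.28) ≈ -0.4118

-0.4118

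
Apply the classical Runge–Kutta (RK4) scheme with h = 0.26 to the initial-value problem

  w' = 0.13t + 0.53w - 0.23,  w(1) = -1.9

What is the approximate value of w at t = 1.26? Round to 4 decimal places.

RK4: k1 = f(t_n, w_n); k2 = f(t_n + h/2, w_n + (h/2)·k1); k3 = f(t_n + h/2, w_n + (h/2)·k2); k4 = f(t_n + h, w_n + h·k3); w_{n+1} = w_n + (h/6)·(k1 + 2k2 + 2k3 + k4).
t=1.000000, w=-1.900000:
  k1 = f(1.000000, -1.900000) = -1.107000
  k2 = f(1.130000, -2.043910) = -1.166372
  k3 = f(1.130000, -2.051628) = -1.170463
  k4 = f(1.260000, -2.204320) = -1.234490
  w ← -1.900000 + (0.26/6)·(k1 + 2k2 + 2k3 + k4) = -2.203990
w(1.26) ≈ -2.2040

-2.2040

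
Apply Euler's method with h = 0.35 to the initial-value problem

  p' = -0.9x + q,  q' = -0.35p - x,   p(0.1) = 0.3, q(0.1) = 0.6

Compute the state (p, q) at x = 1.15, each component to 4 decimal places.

Euler on (p,q): p_{n+1} = p_n + h·p', q_{n+1} = q_n + h·q'.
0.100000: (0.300000, 0.600000); f=(0.510000, -0.205000) → (0.478500, 0.528250)
0.450000: (0.478500, 0.528250); f=(0.123250, -0.617475) → (0.521637, 0.312134)
0.800000: (0.521637, 0.312134); f=(-0.407866, -0.982573) → (0.378884, -0.031767)
(p(1.15), q(1.15)) ≈ (0.3789, -0.0318)

0.3789, -0.0318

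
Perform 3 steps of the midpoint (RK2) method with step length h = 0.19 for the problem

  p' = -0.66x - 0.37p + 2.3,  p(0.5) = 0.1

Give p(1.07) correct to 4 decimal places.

0.9918

Midpoint: k1 = f(x_n, p_n); k2 = f(x_n + h/2, p_n + (h/2)·k1); p_{n+1} = p_n + h·k2.
x=0.500000, p=0.100000:
  k1 = f(0.500000, 0.100000) = 1.933000
  k2 = f(0.595000, 0.283635) = 1.802355
  p ← 0.100000 + 0.19·1.802355 = 0.442447
x=0.690000, p=0.442447:
  k1 = f(0.690000, 0.442447) = 1.680894
  k2 = f(0.785000, 0.602132) = 1.559111
  p ← 0.442447 + 0.19·1.559111 = 0.738679
x=0.880000, p=0.738679:
  k1 = f(0.880000, 0.738679) = 1.445889
  k2 = f(0.975000, 0.876038) = 1.332366
  p ← 0.738679 + 0.19·1.332366 = 0.991828
p(1.07) ≈ 0.9918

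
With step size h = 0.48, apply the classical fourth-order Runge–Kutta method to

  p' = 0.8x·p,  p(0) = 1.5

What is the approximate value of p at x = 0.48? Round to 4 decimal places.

RK4: k1 = f(x_n, p_n); k2 = f(x_n + h/2, p_n + (h/2)·k1); k3 = f(x_n + h/2, p_n + (h/2)·k2); k4 = f(x_n + h, p_n + h·k3); p_{n+1} = p_n + (h/6)·(k1 + 2k2 + 2k3 + k4).
x=0.000000, p=1.500000:
  k1 = f(0.000000, 1.500000) = 0.000000
  k2 = f(0.240000, 1.500000) = 0.288000
  k3 = f(0.240000, 1.569120) = 0.301271
  k4 = f(0.480000, 1.644610) = 0.631530
  p ← 1.500000 + (0.48/6)·(k1 + 2k2 + 2k3 + k4) = 1.644806
p(0.48) ≈ 1.6448

1.6448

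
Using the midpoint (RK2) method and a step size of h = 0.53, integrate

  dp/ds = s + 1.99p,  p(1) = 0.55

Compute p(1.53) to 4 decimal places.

2.3859

Midpoint: k1 = f(s_n, p_n); k2 = f(s_n + h/2, p_n + (h/2)·k1); p_{n+1} = p_n + h·k2.
s=1.000000, p=0.550000:
  k1 = f(1.000000, 0.550000) = 2.094500
  k2 = f(1.265000, 1.105043) = 3.464035
  p ← 0.550000 + 0.53·3.464035 = 2.385938
p(1.53) ≈ 2.3859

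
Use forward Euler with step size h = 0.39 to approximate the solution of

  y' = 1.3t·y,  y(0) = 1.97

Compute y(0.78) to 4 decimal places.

2.3595

Euler: y_{n+1} = y_n + h·f(t_n, y_n).
t=0.000000, y=1.970000: f=0.000000 → y ← 1.970000 + 0.39·0.000000 = 1.970000
t=0.390000, y=1.970000: f=0.998790 → y ← 1.970000 + 0.39·0.998790 = 2.359528
y(0.78) ≈ 2.3595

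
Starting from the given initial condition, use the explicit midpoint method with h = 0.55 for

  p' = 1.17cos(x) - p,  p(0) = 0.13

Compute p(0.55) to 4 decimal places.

0.5205

Midpoint: k1 = f(x_n, p_n); k2 = f(x_n + h/2, p_n + (h/2)·k1); p_{n+1} = p_n + h·k2.
x=0.000000, p=0.130000:
  k1 = f(0.000000, 0.130000) = 1.040000
  k2 = f(0.275000, 0.416000) = 0.710037
  p ← 0.130000 + 0.55·0.710037 = 0.520521
p(0.55) ≈ 0.5205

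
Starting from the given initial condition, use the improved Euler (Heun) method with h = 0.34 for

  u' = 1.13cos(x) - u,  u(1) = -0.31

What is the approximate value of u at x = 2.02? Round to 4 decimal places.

-0.1482

Heun: k1 = f(x_n, u_n); k2 = f(x_n + h, u_n + h·k1); u_{n+1} = u_n + (h/2)·(k1 + k2).
x=1.000000, u=-0.310000:
  k1 = f(1.000000, -0.310000) = 0.920542
  k2 = f(1.340000, 0.002984) = 0.255507
  u ← -0.310000 + (0.34/2)·(0.920542 + 0.255507) = -0.110072
x=1.340000, u=-0.110072:
  k1 = f(1.340000, -0.110072) = 0.368562
  k2 = f(1.680000, 0.015239) = -0.138394
  u ← -0.110072 + (0.34/2)·(0.368562 + (-0.138394)) = -0.070943
x=1.680000, u=-0.070943:
  k1 = f(1.680000, -0.070943) = -0.052212
  k2 = f(2.020000, -0.088695) = -0.402005
  u ← -0.070943 + (0.34/2)·(-0.052212 + (-0.402005)) = -0.148160
u(2.02) ≈ -0.1482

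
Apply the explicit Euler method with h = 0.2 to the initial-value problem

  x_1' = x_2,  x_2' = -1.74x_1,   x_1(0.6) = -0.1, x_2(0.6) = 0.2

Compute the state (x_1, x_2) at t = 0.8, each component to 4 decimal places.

-0.0600, 0.2348

Euler on (x_1,x_2): x_1_{n+1} = x_1_n + h·x_1', x_2_{n+1} = x_2_n + h·x_2'.
0.600000: (-0.100000, 0.200000); f=(0.200000, 0.174000) → (-0.060000, 0.234800)
(x_1(0.8), x_2(0.8)) ≈ (-0.0600, 0.2348)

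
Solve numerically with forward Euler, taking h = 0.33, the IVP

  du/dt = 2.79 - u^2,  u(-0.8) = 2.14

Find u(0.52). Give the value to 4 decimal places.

Euler: u_{n+1} = u_n + h·f(t_n, u_n).
t=-0.800000, u=2.140000: f=-1.789600 → u ← 2.140000 + 0.33·(-1.789600) = 1.549432
t=-0.470000, u=1.549432: f=0.389260 → u ← 1.549432 + 0.33·0.389260 = 1.677888
t=-0.140000, u=1.677888: f=-0.025308 → u ← 1.677888 + 0.33·(-0.025308) = 1.669536
t=0.190000, u=1.669536: f=0.002648 → u ← 1.669536 + 0.33·0.002648 = 1.670410
u(0.52) ≈ 1.6704

1.6704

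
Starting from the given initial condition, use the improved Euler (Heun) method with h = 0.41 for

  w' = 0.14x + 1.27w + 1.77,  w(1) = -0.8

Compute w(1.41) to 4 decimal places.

Heun: k1 = f(x_n, w_n); k2 = f(x_n + h, w_n + h·k1); w_{n+1} = w_n + (h/2)·(k1 + k2).
x=1.000000, w=-0.800000:
  k1 = f(1.000000, -0.800000) = 0.894000
  k2 = f(1.410000, -0.433460) = 1.416906
  w ← -0.800000 + (0.41/2)·(0.894000 + 1.416906) = -0.326264
w(1.41) ≈ -0.3263

-0.3263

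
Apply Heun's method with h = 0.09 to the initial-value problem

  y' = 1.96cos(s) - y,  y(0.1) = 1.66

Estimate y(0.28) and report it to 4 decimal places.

1.7027

Heun: k1 = f(s_n, y_n); k2 = f(s_n + h, y_n + h·k1); y_{n+1} = y_n + (h/2)·(k1 + k2).
s=0.100000, y=1.660000:
  k1 = f(0.100000, 1.660000) = 0.290208
  k2 = f(0.190000, 1.686119) = 0.238610
  y ← 1.660000 + (0.09/2)·(0.290208 + 0.238610) = 1.683797
s=0.190000, y=1.683797:
  k1 = f(0.190000, 1.683797) = 0.240932
  k2 = f(0.280000, 1.705481) = 0.178188
  y ← 1.683797 + (0.09/2)·(0.240932 + 0.178188) = 1.702657
y(0.28) ≈ 1.7027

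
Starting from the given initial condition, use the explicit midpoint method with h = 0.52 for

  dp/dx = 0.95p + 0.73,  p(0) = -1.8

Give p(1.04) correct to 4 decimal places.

Midpoint: k1 = f(x_n, p_n); k2 = f(x_n + h/2, p_n + (h/2)·k1); p_{n+1} = p_n + h·k2.
x=0.000000, p=-1.800000:
  k1 = f(0.000000, -1.800000) = -0.980000
  k2 = f(0.260000, -2.054800) = -1.222060
  p ← -1.800000 + 0.52·(-1.222060) = -2.435471
x=0.520000, p=-2.435471:
  k1 = f(0.520000, -2.435471) = -1.583698
  k2 = f(0.780000, -2.847233) = -1.974871
  p ← -2.435471 + 0.52·(-1.974871) = -3.462404
p(1.04) ≈ -3.4624

-3.4624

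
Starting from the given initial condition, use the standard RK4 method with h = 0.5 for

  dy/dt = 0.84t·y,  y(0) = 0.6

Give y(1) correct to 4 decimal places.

RK4: k1 = f(t_n, y_n); k2 = f(t_n + h/2, y_n + (h/2)·k1); k3 = f(t_n + h/2, y_n + (h/2)·k2); k4 = f(t_n + h, y_n + h·k3); y_{n+1} = y_n + (h/6)·(k1 + 2k2 + 2k3 + k4).
t=0.000000, y=0.600000:
  k1 = f(0.000000, 0.600000) = 0.000000
  k2 = f(0.250000, 0.600000) = 0.126000
  k3 = f(0.250000, 0.631500) = 0.132615
  k4 = f(0.500000, 0.666307) = 0.279849
  y ← 0.600000 + (0.5/6)·(k1 + 2k2 + 2k3 + k4) = 0.666423
t=0.500000, y=0.666423:
  k1 = f(0.500000, 0.666423) = 0.279898
  k2 = f(0.750000, 0.736398) = 0.463931
  k3 = f(0.750000, 0.782406) = 0.492916
  k4 = f(1.000000, 0.912881) = 0.766820
  y ← 0.666423 + (0.5/6)·(k1 + 2k2 + 2k3 + k4) = 0.913124
y(1) ≈ 0.9131

0.9131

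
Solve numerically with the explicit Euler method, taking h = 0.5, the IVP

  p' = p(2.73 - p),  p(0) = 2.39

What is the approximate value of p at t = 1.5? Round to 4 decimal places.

2.7393

Euler: p_{n+1} = p_n + h·f(t_n, p_n).
t=0.000000, p=2.390000: f=0.812600 → p ← 2.390000 + 0.5·0.812600 = 2.796300
t=0.500000, p=2.796300: f=-0.185395 → p ← 2.796300 + 0.5·(-0.185395) = 2.703603
t=1.000000, p=2.703603: f=0.071368 → p ← 2.703603 + 0.5·0.071368 = 2.739287
p(1.5) ≈ 2.7393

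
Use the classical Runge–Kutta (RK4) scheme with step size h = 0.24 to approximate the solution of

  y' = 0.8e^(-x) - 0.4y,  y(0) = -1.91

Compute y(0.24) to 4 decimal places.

RK4: k1 = f(x_n, y_n); k2 = f(x_n + h/2, y_n + (h/2)·k1); k3 = f(x_n + h/2, y_n + (h/2)·k2); k4 = f(x_n + h, y_n + h·k3); y_{n+1} = y_n + (h/6)·(k1 + 2k2 + 2k3 + k4).
x=0.000000, y=-1.910000:
  k1 = f(0.000000, -1.910000) = 1.564000
  k2 = f(0.120000, -1.722320) = 1.398464
  k3 = f(0.120000, -1.742184) = 1.406410
  k4 = f(0.240000, -1.572462) = 1.258287
  y ← -1.910000 + (0.24/6)·(k1 + 2k2 + 2k3 + k4) = -1.572719
y(0.24) ≈ -1.5727

-1.5727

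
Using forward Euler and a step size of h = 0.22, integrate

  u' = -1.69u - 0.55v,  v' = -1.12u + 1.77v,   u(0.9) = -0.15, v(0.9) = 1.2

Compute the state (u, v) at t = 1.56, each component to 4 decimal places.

Euler on (u,v): u_{n+1} = u_n + h·u', v_{n+1} = v_n + h·v'.
0.900000: (-0.150000, 1.200000); f=(-0.406500, 2.292000) → (-0.239430, 1.704240)
1.120000: (-0.239430, 1.704240); f=(-0.532695, 3.284666) → (-0.356623, 2.426867)
1.340000: (-0.356623, 2.426867); f=(-0.732084, 4.694972) → (-0.517681, 3.459760)
(u(1.56), v(1.56)) ≈ (-0.5177, 3.4598)

-0.5177, 3.4598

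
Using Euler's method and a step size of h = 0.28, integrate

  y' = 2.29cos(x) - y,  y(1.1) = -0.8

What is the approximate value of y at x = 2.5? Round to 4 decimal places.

-0.6151

Euler: y_{n+1} = y_n + h·f(x_n, y_n).
x=1.100000, y=-0.800000: f=1.838735 → y ← -0.800000 + 0.28·1.838735 = -0.285154
x=1.380000, y=-0.285154: f=0.719432 → y ← -0.285154 + 0.28·0.719432 = -0.083713
x=1.660000, y=-0.083713: f=-0.120292 → y ← -0.083713 + 0.28·(-0.120292) = -0.117395
x=1.940000, y=-0.117395: f=-0.709004 → y ← -0.117395 + 0.28·(-0.709004) = -0.315916
x=2.220000, y=-0.315916: f=-1.068509 → y ← -0.315916 + 0.28·(-1.068509) = -0.615099
y(2.5) ≈ -0.6151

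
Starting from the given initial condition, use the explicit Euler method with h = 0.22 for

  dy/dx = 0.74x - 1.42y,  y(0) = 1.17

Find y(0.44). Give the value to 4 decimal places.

0.5890

Euler: y_{n+1} = y_n + h·f(x_n, y_n).
x=0.000000, y=1.170000: f=-1.661400 → y ← 1.170000 + 0.22·(-1.661400) = 0.804492
x=0.220000, y=0.804492: f=-0.979579 → y ← 0.804492 + 0.22·(-0.979579) = 0.588985
y(0.44) ≈ 0.5890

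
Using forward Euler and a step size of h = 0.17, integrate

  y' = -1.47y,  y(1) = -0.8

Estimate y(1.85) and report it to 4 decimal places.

Euler: y_{n+1} = y_n + h·f(t_n, y_n).
t=1.000000, y=-0.800000: f=1.176000 → y ← -0.800000 + 0.17·1.176000 = -0.600080
t=1.170000, y=-0.600080: f=0.882118 → y ← -0.600080 + 0.17·0.882118 = -0.450120
t=1.340000, y=-0.450120: f=0.661676 → y ← -0.450120 + 0.17·0.661676 = -0.337635
t=1.510000, y=-0.337635: f=0.496323 → y ← -0.337635 + 0.17·0.496323 = -0.253260
t=1.680000, y=-0.253260: f=0.372292 → y ← -0.253260 + 0.17·0.372292 = -0.189970
y(1.85) ≈ -0.1900

-0.1900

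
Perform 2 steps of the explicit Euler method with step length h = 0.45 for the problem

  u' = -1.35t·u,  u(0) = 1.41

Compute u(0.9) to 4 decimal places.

Euler: u_{n+1} = u_n + h·f(t_n, u_n).
t=0.000000, u=1.410000: f=0.000000 → u ← 1.410000 + 0.45·0.000000 = 1.410000
t=0.450000, u=1.410000: f=-0.856575 → u ← 1.410000 + 0.45·(-0.856575) = 1.024541
u(0.9) ≈ 1.0245

1.0245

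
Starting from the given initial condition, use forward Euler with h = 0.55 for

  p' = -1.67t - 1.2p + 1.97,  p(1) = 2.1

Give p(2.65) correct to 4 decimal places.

-0.8594

Euler: p_{n+1} = p_n + h·f(t_n, p_n).
t=1.000000, p=2.100000: f=-2.220000 → p ← 2.100000 + 0.55·(-2.220000) = 0.879000
t=1.550000, p=0.879000: f=-1.673300 → p ← 0.879000 + 0.55·(-1.673300) = -0.041315
t=2.100000, p=-0.041315: f=-1.487422 → p ← -0.041315 + 0.55·(-1.487422) = -0.859397
p(2.65) ≈ -0.8594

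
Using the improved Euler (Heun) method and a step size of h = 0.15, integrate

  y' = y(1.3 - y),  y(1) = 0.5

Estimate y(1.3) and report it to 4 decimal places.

Heun: k1 = f(t_n, y_n); k2 = f(t_n + h, y_n + h·k1); y_{n+1} = y_n + (h/2)·(k1 + k2).
t=1.000000, y=0.500000:
  k1 = f(1.000000, 0.500000) = 0.400000
  k2 = f(1.150000, 0.560000) = 0.414400
  y ← 0.500000 + (0.15/2)·(0.400000 + 0.414400) = 0.561080
t=1.150000, y=0.561080:
  k1 = f(1.150000, 0.561080) = 0.414593
  k2 = f(1.300000, 0.623269) = 0.421785
  y ← 0.561080 + (0.15/2)·(0.414593 + 0.421785) = 0.623808
y(1.3) ≈ 0.6238

0.6238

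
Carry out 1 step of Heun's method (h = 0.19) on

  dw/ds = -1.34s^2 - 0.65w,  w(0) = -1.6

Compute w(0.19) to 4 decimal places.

-1.4192

Heun: k1 = f(s_n, w_n); k2 = f(s_n + h, w_n + h·k1); w_{n+1} = w_n + (h/2)·(k1 + k2).
s=0.000000, w=-1.600000:
  k1 = f(0.000000, -1.600000) = 1.040000
  k2 = f(0.190000, -1.402400) = 0.863186
  w ← -1.600000 + (0.19/2)·(1.040000 + 0.863186) = -1.419197
w(0.19) ≈ -1.4192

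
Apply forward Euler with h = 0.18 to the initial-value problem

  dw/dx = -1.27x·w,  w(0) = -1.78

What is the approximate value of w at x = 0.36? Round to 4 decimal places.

-1.7068

Euler: w_{n+1} = w_n + h·f(x_n, w_n).
x=0.000000, w=-1.780000: f=0.000000 → w ← -1.780000 + 0.18·0.000000 = -1.780000
x=0.180000, w=-1.780000: f=0.406908 → w ← -1.780000 + 0.18·0.406908 = -1.706757
w(0.36) ≈ -1.7068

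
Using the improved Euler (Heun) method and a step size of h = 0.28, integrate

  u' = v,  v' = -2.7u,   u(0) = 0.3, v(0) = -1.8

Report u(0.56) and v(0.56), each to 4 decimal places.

Heun on (u,v): k1 = f(t_n, state_n); k2 = f(t_n + h, state_n + h·k1); state_{n+1} = state_n + (h/2)·(k1 + k2).
0.000000: (0.300000, -1.800000)
  k1 = (-1.800000, -0.810000)
  predictor → (-0.204000, -2.026800)
  k2 = (-2.026800, 0.550800)
  → (-0.235752, -1.836288)
0.280000: (-0.235752, -1.836288)
  k1 = (-1.836288, 0.636530)
  predictor → (-0.749913, -1.658059)
  k2 = (-1.658059, 2.024764)
  → (-0.724961, -1.463707)
(u(0.56), v(0.56)) ≈ (-0.7250, -1.4637)

-0.7250, -1.4637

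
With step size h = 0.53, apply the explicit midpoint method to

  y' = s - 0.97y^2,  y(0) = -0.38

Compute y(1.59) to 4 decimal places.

0.7083

Midpoint: k1 = f(s_n, y_n); k2 = f(s_n + h/2, y_n + (h/2)·k1); y_{n+1} = y_n + h·k2.
s=0.000000, y=-0.380000:
  k1 = f(0.000000, -0.380000) = -0.140068
  k2 = f(0.265000, -0.417118) = 0.096232
  y ← -0.380000 + 0.53·0.096232 = -0.328997
s=0.530000, y=-0.328997:
  k1 = f(0.530000, -0.328997) = 0.425008
  k2 = f(0.795000, -0.216370) = 0.749589
  y ← -0.328997 + 0.53·0.749589 = 0.068285
s=1.060000, y=0.068285:
  k1 = f(1.060000, 0.068285) = 1.055477
  k2 = f(1.325000, 0.347986) = 1.207538
  y ← 0.068285 + 0.53·1.207538 = 0.708280
y(1.59) ≈ 0.7083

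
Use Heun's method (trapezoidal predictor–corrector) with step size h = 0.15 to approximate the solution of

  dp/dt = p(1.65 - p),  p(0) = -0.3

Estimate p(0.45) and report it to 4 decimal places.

-0.7734

Heun: k1 = f(t_n, p_n); k2 = f(t_n + h, p_n + h·k1); p_{n+1} = p_n + (h/2)·(k1 + k2).
t=0.000000, p=-0.300000:
  k1 = f(0.000000, -0.300000) = -0.585000
  k2 = f(0.150000, -0.387750) = -0.790138
  p ← -0.300000 + (0.15/2)·(-0.585000 + (-0.790138)) = -0.403135
t=0.150000, p=-0.403135:
  k1 = f(0.150000, -0.403135) = -0.827691
  k2 = f(0.300000, -0.527289) = -1.148061
  p ← -0.403135 + (0.15/2)·(-0.827691 + (-1.148061)) = -0.551317
t=0.300000, p=-0.551317:
  k1 = f(0.300000, -0.551317) = -1.213623
  k2 = f(0.450000, -0.733360) = -1.747861
  p ← -0.551317 + (0.15/2)·(-1.213623 + (-1.747861)) = -0.773428
p(0.45) ≈ -0.7734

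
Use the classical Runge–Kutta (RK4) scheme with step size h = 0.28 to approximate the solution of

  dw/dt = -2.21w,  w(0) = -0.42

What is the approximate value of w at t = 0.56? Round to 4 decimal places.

-0.1221

RK4: k1 = f(t_n, w_n); k2 = f(t_n + h/2, w_n + (h/2)·k1); k3 = f(t_n + h/2, w_n + (h/2)·k2); k4 = f(t_n + h, w_n + h·k3); w_{n+1} = w_n + (h/6)·(k1 + 2k2 + 2k3 + k4).
t=0.000000, w=-0.420000:
  k1 = f(0.000000, -0.420000) = 0.928200
  k2 = f(0.140000, -0.290052) = 0.641015
  k3 = f(0.140000, -0.330258) = 0.729870
  k4 = f(0.280000, -0.215636) = 0.476556
  w ← -0.420000 + (0.28/6)·(k1 + 2k2 + 2k3 + k4) = -0.226495
t=0.280000, w=-0.226495:
  k1 = f(0.280000, -0.226495) = 0.500555
  k2 = f(0.420000, -0.156418) = 0.345683
  k3 = f(0.420000, -0.178100) = 0.393601
  k4 = f(0.560000, -0.116287) = 0.256995
  w ← -0.226495 + (0.28/6)·(k1 + 2k2 + 2k3 + k4) = -0.122143
w(0.56) ≈ -0.1221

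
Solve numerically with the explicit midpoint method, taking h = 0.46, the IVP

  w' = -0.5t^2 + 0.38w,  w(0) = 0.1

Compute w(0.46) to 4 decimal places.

Midpoint: k1 = f(t_n, w_n); k2 = f(t_n + h/2, w_n + (h/2)·k1); w_{n+1} = w_n + h·k2.
t=0.000000, w=0.100000:
  k1 = f(0.000000, 0.100000) = 0.038000
  k2 = f(0.230000, 0.108740) = 0.014871
  w ← 0.100000 + 0.46·0.014871 = 0.106841
w(0.46) ≈ 0.1068

0.1068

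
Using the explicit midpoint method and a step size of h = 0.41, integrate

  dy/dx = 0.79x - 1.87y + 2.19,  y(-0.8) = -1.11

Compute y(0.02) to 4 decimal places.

Midpoint: k1 = f(x_n, y_n); k2 = f(x_n + h/2, y_n + (h/2)·k1); y_{n+1} = y_n + h·k2.
x=-0.800000, y=-1.110000:
  k1 = f(-0.800000, -1.110000) = 3.633700
  k2 = f(-0.595000, -0.365092) = 2.402671
  y ← -1.110000 + 0.41·2.402671 = -0.124905
x=-0.390000, y=-0.124905:
  k1 = f(-0.390000, -0.124905) = 2.115472
  k2 = f(-0.185000, 0.308767) = 1.466456
  y ← -0.124905 + 0.41·1.466456 = 0.476342
y(0.02) ≈ 0.4763

0.4763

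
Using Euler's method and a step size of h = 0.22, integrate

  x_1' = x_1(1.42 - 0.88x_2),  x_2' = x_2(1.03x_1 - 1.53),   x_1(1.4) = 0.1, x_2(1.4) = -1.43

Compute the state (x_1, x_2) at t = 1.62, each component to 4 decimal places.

0.1589, -0.9811

Euler on (x_1,x_2): x_1_{n+1} = x_1_n + h·x_1', x_2_{n+1} = x_2_n + h·x_2'.
1.400000: (0.100000, -1.430000); f=(0.267840, 2.040610) → (0.158925, -0.981066)
(x_1(1.62), x_2(1.62)) ≈ (0.1589, -0.9811)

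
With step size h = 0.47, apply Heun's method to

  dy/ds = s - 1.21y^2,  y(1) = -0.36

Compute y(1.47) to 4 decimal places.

Heun: k1 = f(s_n, y_n); k2 = f(s_n + h, y_n + h·k1); y_{n+1} = y_n + (h/2)·(k1 + k2).
s=1.000000, y=-0.360000:
  k1 = f(1.000000, -0.360000) = 0.843184
  k2 = f(1.470000, 0.036296) = 1.468406
  y ← -0.360000 + (0.47/2)·(0.843184 + 1.468406) = 0.183224
y(1.47) ≈ 0.1832

0.1832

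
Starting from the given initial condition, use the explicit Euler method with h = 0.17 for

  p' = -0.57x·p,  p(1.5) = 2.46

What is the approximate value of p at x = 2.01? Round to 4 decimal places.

Euler: p_{n+1} = p_n + h·f(x_n, p_n).
x=1.500000, p=2.460000: f=-2.103300 → p ← 2.460000 + 0.17·(-2.103300) = 2.102439
x=1.670000, p=2.102439: f=-2.001312 → p ← 2.102439 + 0.17·(-2.001312) = 1.762216
x=1.840000, p=1.762216: f=-1.848212 → p ← 1.762216 + 0.17·(-1.848212) = 1.448020
p(2.01) ≈ 1.4480

1.4480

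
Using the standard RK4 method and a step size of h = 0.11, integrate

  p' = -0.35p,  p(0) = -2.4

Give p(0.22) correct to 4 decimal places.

-2.2221

RK4: k1 = f(s_n, p_n); k2 = f(s_n + h/2, p_n + (h/2)·k1); k3 = f(s_n + h/2, p_n + (h/2)·k2); k4 = f(s_n + h, p_n + h·k3); p_{n+1} = p_n + (h/6)·(k1 + 2k2 + 2k3 + k4).
s=0.000000, p=-2.400000:
  k1 = f(0.000000, -2.400000) = 0.840000
  k2 = f(0.055000, -2.353800) = 0.823830
  k3 = f(0.055000, -2.354689) = 0.824141
  k4 = f(0.110000, -2.309344) = 0.808271
  p ← -2.400000 + (0.11/6)·(k1 + 2k2 + 2k3 + k4) = -2.309356
s=0.110000, p=-2.309356:
  k1 = f(0.110000, -2.309356) = 0.808275
  k2 = f(0.165000, -2.264901) = 0.792715
  k3 = f(0.165000, -2.265757) = 0.793015
  k4 = f(0.220000, -2.222124) = 0.777744
  p ← -2.309356 + (0.11/6)·(k1 + 2k2 + 2k3 + k4) = -2.222136
p(0.22) ≈ -2.2221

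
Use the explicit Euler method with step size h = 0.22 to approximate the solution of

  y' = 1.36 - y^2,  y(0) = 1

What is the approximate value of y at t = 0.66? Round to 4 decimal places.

Euler: y_{n+1} = y_n + h·f(t_n, y_n).
t=0.000000, y=1.000000: f=0.360000 → y ← 1.000000 + 0.22·0.360000 = 1.079200
t=0.220000, y=1.079200: f=0.195327 → y ← 1.079200 + 0.22·0.195327 = 1.122172
t=0.440000, y=1.122172: f=0.100730 → y ← 1.122172 + 0.22·0.100730 = 1.144333
y(0.66) ≈ 1.1443

1.1443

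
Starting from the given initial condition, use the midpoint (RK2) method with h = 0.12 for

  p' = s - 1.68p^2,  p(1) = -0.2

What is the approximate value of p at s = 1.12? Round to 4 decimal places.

-0.0770

Midpoint: k1 = f(s_n, p_n); k2 = f(s_n + h/2, p_n + (h/2)·k1); p_{n+1} = p_n + h·k2.
s=1.000000, p=-0.200000:
  k1 = f(1.000000, -0.200000) = 0.932800
  k2 = f(1.060000, -0.144032) = 1.025148
  p ← -0.200000 + 0.12·1.025148 = -0.076982
p(1.12) ≈ -0.0770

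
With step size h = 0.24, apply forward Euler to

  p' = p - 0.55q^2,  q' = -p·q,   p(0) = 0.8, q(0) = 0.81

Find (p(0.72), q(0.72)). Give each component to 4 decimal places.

1.2874, 0.3812

Euler on (p,q): p_{n+1} = p_n + h·p', q_{n+1} = q_n + h·q'.
0.000000: (0.800000, 0.810000); f=(0.439145, -0.648000) → (0.905395, 0.654480)
0.240000: (0.905395, 0.654480); f=(0.669806, -0.592563) → (1.066148, 0.512265)
0.480000: (1.066148, 0.512265); f=(0.921820, -0.546150) → (1.287385, 0.381189)
(p(0.72), q(0.72)) ≈ (1.2874, 0.3812)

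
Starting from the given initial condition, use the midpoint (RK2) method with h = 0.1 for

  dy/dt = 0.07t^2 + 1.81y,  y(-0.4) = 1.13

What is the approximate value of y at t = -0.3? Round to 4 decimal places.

1.3540

Midpoint: k1 = f(t_n, y_n); k2 = f(t_n + h/2, y_n + (h/2)·k1); y_{n+1} = y_n + h·k2.
t=-0.400000, y=1.130000:
  k1 = f(-0.400000, 1.130000) = 2.056500
  k2 = f(-0.350000, 1.232825) = 2.239988
  y ← 1.130000 + 0.1·2.239988 = 1.353999
y(-0.3) ≈ 1.3540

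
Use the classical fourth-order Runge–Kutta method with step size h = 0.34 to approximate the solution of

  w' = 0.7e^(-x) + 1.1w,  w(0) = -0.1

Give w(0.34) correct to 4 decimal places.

RK4: k1 = f(x_n, w_n); k2 = f(x_n + h/2, w_n + (h/2)·k1); k3 = f(x_n + h/2, w_n + (h/2)·k2); k4 = f(x_n + h, w_n + h·k3); w_{n+1} = w_n + (h/6)·(k1 + 2k2 + 2k3 + k4).
x=0.000000, w=-0.100000:
  k1 = f(0.000000, -0.100000) = 0.590000
  k2 = f(0.170000, 0.000300) = 0.590895
  k3 = f(0.170000, 0.000452) = 0.591063
  k4 = f(0.340000, 0.100961) = 0.609297
  w ← -0.100000 + (0.34/6)·(k1 + 2k2 + 2k3 + k4) = 0.101915
w(0.34) ≈ 0.1019

0.1019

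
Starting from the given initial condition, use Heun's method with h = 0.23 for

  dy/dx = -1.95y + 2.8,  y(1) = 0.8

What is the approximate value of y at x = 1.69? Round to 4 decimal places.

1.2596

Heun: k1 = f(x_n, y_n); k2 = f(x_n + h, y_n + h·k1); y_{n+1} = y_n + (h/2)·(k1 + k2).
x=1.000000, y=0.800000:
  k1 = f(1.000000, 0.800000) = 1.240000
  k2 = f(1.230000, 1.085200) = 0.683860
  y ← 0.800000 + (0.23/2)·(1.240000 + 0.683860) = 1.021244
x=1.230000, y=1.021244:
  k1 = f(1.230000, 1.021244) = 0.808574
  k2 = f(1.460000, 1.207216) = 0.445929
  y ← 1.021244 + (0.23/2)·(0.808574 + 0.445929) = 1.165512
x=1.460000, y=1.165512:
  k1 = f(1.460000, 1.165512) = 0.527252
  k2 = f(1.690000, 1.286780) = 0.290780
  y ← 1.165512 + (0.23/2)·(0.527252 + 0.290780) = 1.259585
y(1.69) ≈ 1.2596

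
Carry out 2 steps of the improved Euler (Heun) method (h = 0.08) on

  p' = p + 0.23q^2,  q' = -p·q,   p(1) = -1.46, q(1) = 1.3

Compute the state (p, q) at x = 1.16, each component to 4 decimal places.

-1.6276, 1.6636

Heun on (p,q): k1 = f(x_n, state_n); k2 = f(x_n + h, state_n + h·k1); state_{n+1} = state_n + (h/2)·(k1 + k2).
1.000000: (-1.460000, 1.300000)
  k1 = (-1.071300, 1.898000)
  predictor → (-1.545704, 1.451840)
  k2 = (-1.060901, 2.244115)
  → (-1.545288, 1.465685)
1.080000: (-1.545288, 1.465685)
  k1 = (-1.051195, 2.264905)
  predictor → (-1.629384, 1.646877)
  k2 = (-1.005577, 2.683394)
  → (-1.627559, 1.663617)
(p(1.16), q(1.16)) ≈ (-1.6276, 1.6636)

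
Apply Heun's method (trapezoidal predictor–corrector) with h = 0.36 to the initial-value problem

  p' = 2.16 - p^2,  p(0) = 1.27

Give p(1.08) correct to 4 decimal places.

Heun: k1 = f(t_n, p_n); k2 = f(t_n + h, p_n + h·k1); p_{n+1} = p_n + (h/2)·(k1 + k2).
t=0.000000, p=1.270000:
  k1 = f(0.000000, 1.270000) = 0.547100
  k2 = f(0.360000, 1.466956) = 0.008040
  p ← 1.270000 + (0.36/2)·(0.547100 + 0.008040) = 1.369925
t=0.360000, p=1.369925:
  k1 = f(0.360000, 1.369925) = 0.283305
  k2 = f(0.720000, 1.471915) = -0.006534
  p ← 1.369925 + (0.36/2)·(0.283305 + (-0.006534)) = 1.419744
t=0.720000, p=1.419744:
  k1 = f(0.720000, 1.419744) = 0.144327
  k2 = f(1.080000, 1.471702) = -0.005906
  p ← 1.419744 + (0.36/2)·(0.144327 + (-0.005906)) = 1.444660
p(1.08) ≈ 1.4447

1.4447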